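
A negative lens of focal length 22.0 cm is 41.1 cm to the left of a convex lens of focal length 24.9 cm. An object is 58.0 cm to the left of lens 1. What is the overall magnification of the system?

m = -0.213

f₁ = −22.0 cm (diverging).
Lens 1: 1/d_i1 = 1/(-22.0) − 1/(58.0) = -0.06270, so d_i1 = -15.95 cm; m₁ = −d_i1/d_o1 = +0.2750.
d_o2 = 41.1 − (-15.95) = 57.05 cm.
Lens 2: 1/d_i2 = 1/(24.9) − 1/(57.05) = 0.02263, so d_i2 = 44.18 cm; m₂ = −d_i2/d_o2 = -0.7745.
m = m₁·m₂ = (+0.2750)(-0.7745) = -0.213.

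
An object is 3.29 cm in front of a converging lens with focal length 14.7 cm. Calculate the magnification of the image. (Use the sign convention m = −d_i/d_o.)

m = +1.29

1/d_i = 1/f − 1/d_o = 1/(14.70) − 1/(3.29) = -0.2359, so d_i = -4.239 cm.
m = −d_i/d_o = −(-4.239)/(3.29) = +1.29.
The image is virtual, upright and enlarged, on the same side as the object.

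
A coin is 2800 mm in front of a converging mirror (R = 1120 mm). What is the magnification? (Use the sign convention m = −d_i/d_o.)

f = R/2 = 1120/2 = 560.0 mm.
1/d_i = 1/f − 1/d_o = 1/(560.0) − 1/(2800) = 0.001429, so d_i = 700.0 mm.
m = −d_i/d_o = −(700.0)/(2800) = -0.250.
The image is real, inverted and reduced, in front of the mirror.

m = -0.250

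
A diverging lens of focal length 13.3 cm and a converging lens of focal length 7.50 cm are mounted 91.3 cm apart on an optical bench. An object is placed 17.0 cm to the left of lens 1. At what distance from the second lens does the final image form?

Lens 1 is diverging, so f₁ = −13.3 cm.
Lens 1: 1/d_i1 = 1/f₁ − 1/d_o1 = 1/(-13.3) − 1/(17.0) = -0.1340, so d_i1 = -7.462 cm.
The intermediate image is 7.462 cm to the left of lens 1 (virtual), which is 91.3 − (-7.462) = 98.76 cm to the left of lens 2, so d_o2 = +98.76 cm.
Lens 2: 1/d_i2 = 1/f₂ − 1/d_o2 = 1/(7.50) − 1/(98.76) = 0.1232, so d_i2 = 8.12 cm.
The final image is real, 8.12 cm to the right of lens 2 (overall magnification ≈ -0.036).

8.12 cm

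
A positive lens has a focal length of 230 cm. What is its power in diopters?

f = 230 cm = 2.30 m.
P = 1/f = 1/(2.30 m) = +0.435 D.

P = +0.435 D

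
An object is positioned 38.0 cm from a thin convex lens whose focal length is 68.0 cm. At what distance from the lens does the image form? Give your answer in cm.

86.1 cm

Lens equation: 1/q = 1/f − 1/p = 1/(68.00) − 1/(38.0) = 0.01471 − 0.02632 = -0.01161, so q = -86.1 cm.
The image is virtual, upright and enlarged, on the same side as the object.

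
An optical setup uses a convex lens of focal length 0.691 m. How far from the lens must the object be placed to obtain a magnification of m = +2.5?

m = −d_i/d_o ⇒ d_i = −m·d_o.
1/f = 1/d_o + 1/d_i = 1/d_o − 1/(m·d_o) = (1 − 1/m)/d_o, so d_o = f(1 − 1/m) = (0.6910)(1 − 1/(+2.5)) = 0.415 m.

0.415 m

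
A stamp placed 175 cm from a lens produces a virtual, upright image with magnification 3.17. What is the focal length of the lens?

f = 256 cm (converging)

m = −d_i/d_o ⇒ d_i = −m·d_o = −(+3.17)·(175) = -554.8 cm.
1/f = 1/d_o + 1/d_i = 1/(175) + 1/(-554.8) = 0.003912, so f = 256 cm.
Since f is positive, the lens is converging.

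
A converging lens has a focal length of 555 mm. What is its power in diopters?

f = 55.5 cm = 0.555 m.
P = 1/f = 1/(0.555 m) = +1.80 D.

P = +1.80 D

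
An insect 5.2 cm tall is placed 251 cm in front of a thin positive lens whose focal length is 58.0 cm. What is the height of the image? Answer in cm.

1.56 cm

1/d_i = 1/f − 1/d_o = 1/(58.00) − 1/(251) = 0.01326, so d_i = 75.43 cm.
m = −d_i/d_o = -0.3005.
|h_i| = |m|·h_o = 0.3005 × 5.2 = 1.56 cm. The image is real, inverted and reduced, on the far side of the lens.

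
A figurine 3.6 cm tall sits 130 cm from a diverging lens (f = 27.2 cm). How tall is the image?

For a diverging lens, f = -27.2 cm.
1/d_i = 1/f − 1/d_o = 1/(-27.20) − 1/(130) = -0.04446, so d_i = -22.49 cm.
m = −d_i/d_o = +0.1730.
|h_i| = |m|·h_o = 0.1730 × 3.6 = 0.623 cm. The image is virtual, upright and reduced, on the same side as the object.

0.623 cm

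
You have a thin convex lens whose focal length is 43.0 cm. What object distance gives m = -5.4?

m = −d_i/d_o ⇒ d_i = −m·d_o.
1/f = 1/d_o + 1/d_i = 1/d_o − 1/(m·d_o) = (1 − 1/m)/d_o, so d_o = f(1 − 1/m) = (43.00)(1 − 1/(-5.4)) = 51.0 cm.

51.0 cm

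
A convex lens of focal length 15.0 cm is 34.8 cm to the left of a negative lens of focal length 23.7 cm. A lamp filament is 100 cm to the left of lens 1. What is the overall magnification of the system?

Lens 1: 1/d_i1 = 1/(15.0) − 1/(100) = 0.05667, so d_i1 = 17.65 cm; m₁ = −d_i1/d_o1 = -0.1765.
d_o2 = 34.8 − (17.65) = 17.15 cm.
f₂ = −23.7 cm (diverging).
Lens 2: 1/d_i2 = 1/(-23.7) − 1/(17.15) = -0.1005, so d_i2 = -9.950 cm; m₂ = −d_i2/d_o2 = +0.5802.
m = m₁·m₂ = (-0.1765)(+0.5802) = -0.102.

m = -0.102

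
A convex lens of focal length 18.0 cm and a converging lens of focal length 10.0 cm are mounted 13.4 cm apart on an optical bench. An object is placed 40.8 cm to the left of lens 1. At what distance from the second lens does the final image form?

Lens 1: 1/d_i1 = 1/f₁ − 1/d_o1 = 1/(18.0) − 1/(40.8) = 0.03105, so d_i1 = 32.21 cm.
The intermediate image is 32.21 cm to the right of lens 1, which lies 18.81 cm to the right of lens 2 — a virtual object — so d_o2 = −18.81 cm.
Lens 2: 1/d_i2 = 1/f₂ − 1/d_o2 = 1/(10.0) − 1/(-18.81) = 0.1532, so d_i2 = 6.53 cm.
The final image is real, 6.53 cm to the right of lens 2 (overall magnification ≈ -0.27).

6.53 cm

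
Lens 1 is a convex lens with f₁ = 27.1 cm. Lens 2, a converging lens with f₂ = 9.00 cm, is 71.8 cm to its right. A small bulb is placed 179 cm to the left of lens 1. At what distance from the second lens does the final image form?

11.6 cm

Lens 1: 1/d_i1 = 1/f₁ − 1/d_o1 = 1/(27.1) − 1/(179) = 0.03131, so d_i1 = 31.93 cm.
The intermediate image is 31.93 cm to the right of lens 1, which is 71.8 − (31.93) = 39.87 cm to the left of lens 2, so d_o2 = +39.87 cm.
Lens 2: 1/d_i2 = 1/f₂ − 1/d_o2 = 1/(9.00) − 1/(39.87) = 0.08603, so d_i2 = 11.6 cm.
The final image is real, 11.6 cm to the right of lens 2 (overall magnification ≈ 0.052).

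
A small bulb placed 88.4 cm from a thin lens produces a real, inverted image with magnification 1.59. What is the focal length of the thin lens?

m = −d_i/d_o ⇒ d_i = −m·d_o = −(-1.59)·(88.4) = 140.6 cm.
1/f = 1/d_o + 1/d_i = 1/(88.4) + 1/(140.6) = 0.01842, so f = 54.3 cm.
Since f is positive, the thin lens is converging.

f = 54.3 cm (converging)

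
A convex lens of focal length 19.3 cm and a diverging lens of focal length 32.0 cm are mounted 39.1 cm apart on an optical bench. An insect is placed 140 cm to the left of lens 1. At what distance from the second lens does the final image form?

11.0 cm

Lens 1: 1/d_i1 = 1/f₁ − 1/d_o1 = 1/(19.3) − 1/(140) = 0.04467, so d_i1 = 22.39 cm.
The intermediate image is 22.39 cm to the right of lens 1, which is 39.1 − (22.39) = 16.71 cm to the left of lens 2, so d_o2 = +16.71 cm.
Lens 2 is diverging, so f₂ = −32.0 cm.
Lens 2: 1/d_i2 = 1/f₂ − 1/d_o2 = 1/(-32.0) − 1/(16.71) = -0.09109, so d_i2 = -11.0 cm.
The final image is virtual, 11.0 cm to the left of lens 2 (overall magnification ≈ -0.11).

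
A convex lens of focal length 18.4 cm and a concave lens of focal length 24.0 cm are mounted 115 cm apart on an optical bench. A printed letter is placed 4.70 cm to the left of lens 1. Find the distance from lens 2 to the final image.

Lens 1: 1/d_i1 = 1/f₁ − 1/d_o1 = 1/(18.4) − 1/(4.70) = -0.1584, so d_i1 = -6.312 cm.
The intermediate image is 6.312 cm to the left of lens 1 (virtual), which is 115 − (-6.312) = 121.3 cm to the left of lens 2, so d_o2 = +121.3 cm.
Lens 2 is diverging, so f₂ = −24.0 cm.
Lens 2: 1/d_i2 = 1/f₂ − 1/d_o2 = 1/(-24.0) − 1/(121.3) = -0.04991, so d_i2 = -20.0 cm.
The final image is virtual, 20.0 cm to the left of lens 2 (overall magnification ≈ 0.22).

20.0 cm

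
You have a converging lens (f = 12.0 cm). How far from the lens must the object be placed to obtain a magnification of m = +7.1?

10.3 cm

m = −d_i/d_o ⇒ d_i = −m·d_o.
1/f = 1/d_o + 1/d_i = 1/d_o − 1/(m·d_o) = (1 − 1/m)/d_o, so d_o = f(1 − 1/m) = (12.00)(1 − 1/(+7.1)) = 10.3 cm.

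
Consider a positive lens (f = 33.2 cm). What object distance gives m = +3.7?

m = −d_i/d_o ⇒ d_i = −m·d_o.
1/f = 1/d_o + 1/d_i = 1/d_o − 1/(m·d_o) = (1 − 1/m)/d_o, so d_o = f(1 − 1/m) = (33.20)(1 − 1/(+3.7)) = 24.2 cm.

24.2 cm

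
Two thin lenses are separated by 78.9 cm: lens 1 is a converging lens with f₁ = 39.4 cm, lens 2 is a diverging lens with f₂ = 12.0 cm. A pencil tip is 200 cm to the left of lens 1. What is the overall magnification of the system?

m = -0.0704

Lens 1: 1/d_i1 = 1/(39.4) − 1/(200) = 0.02038, so d_i1 = 49.07 cm; m₁ = −d_i1/d_o1 = -0.2454.
d_o2 = 78.9 − (49.07) = 29.83 cm.
f₂ = −12.0 cm (diverging).
Lens 2: 1/d_i2 = 1/(-12.0) − 1/(29.83) = -0.1169, so d_i2 = -8.557 cm; m₂ = −d_i2/d_o2 = +0.2869.
m = m₁·m₂ = (-0.2454)(+0.2869) = -0.0704.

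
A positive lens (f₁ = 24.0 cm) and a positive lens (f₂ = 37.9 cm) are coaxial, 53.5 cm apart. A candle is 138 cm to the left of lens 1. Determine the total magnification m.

Lens 1: 1/d_i1 = 1/(24.0) − 1/(138) = 0.03442, so d_i1 = 29.05 cm; m₁ = −d_i1/d_o1 = -0.2105.
d_o2 = 53.5 − (29.05) = 24.45 cm.
Lens 2: 1/d_i2 = 1/(37.9) − 1/(24.45) = -0.01451, so d_i2 = -68.90 cm; m₂ = −d_i2/d_o2 = +2.818.
m = m₁·m₂ = (-0.2105)(+2.818) = -0.593.

m = -0.593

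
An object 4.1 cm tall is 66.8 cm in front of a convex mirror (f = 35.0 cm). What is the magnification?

For a convex mirror, f = -35.0 cm.
1/d_i = 1/f − 1/d_o = 1/(-35.00) − 1/(66.8) = -0.04354, so d_i = -22.97 cm.
m = −d_i/d_o = −(-22.97)/(66.8) = +0.344.
The image is virtual, upright and reduced, behind the mirror.

m = +0.344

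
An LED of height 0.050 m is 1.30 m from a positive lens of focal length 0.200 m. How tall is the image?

1/d_i = 1/f − 1/d_o = 1/(0.2000) − 1/(1.30) = 4.231, so d_i = 0.2364 m.
m = −d_i/d_o = -0.1818.
|h_i| = |m|·h_o = 0.1818 × 0.050 = 0.00909 m. The image is real, inverted and reduced, on the far side of the lens.

0.00909 m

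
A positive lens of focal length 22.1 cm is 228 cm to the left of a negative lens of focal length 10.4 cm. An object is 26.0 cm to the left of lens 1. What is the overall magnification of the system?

m = -0.647

Lens 1: 1/d_i1 = 1/(22.1) − 1/(26.0) = 0.006787, so d_i1 = 147.3 cm; m₁ = −d_i1/d_o1 = -5.665.
d_o2 = 228 − (147.3) = 80.70 cm.
f₂ = −10.4 cm (diverging).
Lens 2: 1/d_i2 = 1/(-10.4) − 1/(80.70) = -0.1085, so d_i2 = -9.213 cm; m₂ = −d_i2/d_o2 = +0.1142.
m = m₁·m₂ = (-5.665)(+0.1142) = -0.647.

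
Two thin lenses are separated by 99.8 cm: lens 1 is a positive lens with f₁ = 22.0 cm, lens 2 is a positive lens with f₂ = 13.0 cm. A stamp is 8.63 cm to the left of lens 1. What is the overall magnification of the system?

m = -0.212

Lens 1: 1/d_i1 = 1/(22.0) − 1/(8.63) = -0.07042, so d_i1 = -14.20 cm; m₁ = −d_i1/d_o1 = +1.645.
d_o2 = 99.8 − (-14.20) = 114.0 cm.
Lens 2: 1/d_i2 = 1/(13.0) − 1/(114.0) = 0.06815, so d_i2 = 14.67 cm; m₂ = −d_i2/d_o2 = -0.1287.
m = m₁·m₂ = (+1.645)(-0.1287) = -0.212.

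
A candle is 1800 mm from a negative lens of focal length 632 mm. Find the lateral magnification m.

For a negative lens, f = -632 mm.
1/d_i = 1/f − 1/d_o = 1/(-632.0) − 1/(1800) = -0.002138, so d_i = -467.8 mm.
m = −d_i/d_o = −(-467.8)/(1800) = +0.260.
The image is virtual, upright and reduced, on the same side as the object.

m = +0.260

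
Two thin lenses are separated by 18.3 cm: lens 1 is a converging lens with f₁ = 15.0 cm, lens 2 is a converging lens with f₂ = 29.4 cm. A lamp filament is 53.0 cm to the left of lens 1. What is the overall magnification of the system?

Lens 1: 1/d_i1 = 1/(15.0) − 1/(53.0) = 0.04780, so d_i1 = 20.92 cm; m₁ = −d_i1/d_o1 = -0.3947.
d_o2 = 18.3 − (20.92) = -2.620 cm (virtual object).
Lens 2: 1/d_i2 = 1/(29.4) − 1/(-2.620) = 0.4157, so d_i2 = 2.406 cm; m₂ = −d_i2/d_o2 = +0.9182.
m = m₁·m₂ = (-0.3947)(+0.9182) = -0.362.

m = -0.362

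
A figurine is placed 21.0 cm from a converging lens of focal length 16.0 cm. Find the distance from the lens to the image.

Thin-lens equation: 1/v = 1/f − 1/u = 1/(16.00) − 1/(21.0) = 0.06250 − 0.04762 = 0.01488, so v = 67.2 cm.
The image is real, inverted and enlarged, on the far side of the lens.

67.2 cm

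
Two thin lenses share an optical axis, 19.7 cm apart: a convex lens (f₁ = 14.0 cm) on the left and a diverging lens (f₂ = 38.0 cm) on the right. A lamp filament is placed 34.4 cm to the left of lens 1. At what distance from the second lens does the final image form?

Lens 1: 1/d_i1 = 1/f₁ − 1/d_o1 = 1/(14.0) − 1/(34.4) = 0.04236, so d_i1 = 23.61 cm.
The intermediate image is 23.61 cm to the right of lens 1, which lies 3.910 cm to the right of lens 2 — a virtual object — so d_o2 = −3.910 cm.
Lens 2 is diverging, so f₂ = −38.0 cm.
Lens 2: 1/d_i2 = 1/f₂ − 1/d_o2 = 1/(-38.0) − 1/(-3.910) = 0.2294, so d_i2 = 4.36 cm.
The final image is real, 4.36 cm to the right of lens 2 (overall magnification ≈ -0.76).

4.36 cm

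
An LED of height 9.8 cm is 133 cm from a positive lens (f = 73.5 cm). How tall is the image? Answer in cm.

12.1 cm

1/d_i = 1/f − 1/d_o = 1/(73.50) − 1/(133) = 0.006087, so d_i = 164.3 cm.
m = −d_i/d_o = -1.235.
|h_i| = |m|·h_o = 1.235 × 9.8 = 12.1 cm. The image is real, inverted and enlarged, on the far side of the lens.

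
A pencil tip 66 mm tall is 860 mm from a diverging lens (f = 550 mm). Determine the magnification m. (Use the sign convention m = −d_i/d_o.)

m = +0.390

For a diverging lens, f = -550 mm.
1/d_i = 1/f − 1/d_o = 1/(-550.0) − 1/(860) = -0.002981, so d_i = -335.5 mm.
m = −d_i/d_o = −(-335.5)/(860) = +0.390.
The image is virtual, upright and reduced, on the same side as the object.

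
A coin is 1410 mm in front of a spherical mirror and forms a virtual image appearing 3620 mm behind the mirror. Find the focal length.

Virtual image ⇒ d_i = −3620 mm.
1/f = 1/d_o + 1/d_i = 1/(1410) + 1/(-3620) = 0.0004330, so f = 2310 mm.
Since f is positive, the spherical mirror is concave.

f = 2310 mm (concave)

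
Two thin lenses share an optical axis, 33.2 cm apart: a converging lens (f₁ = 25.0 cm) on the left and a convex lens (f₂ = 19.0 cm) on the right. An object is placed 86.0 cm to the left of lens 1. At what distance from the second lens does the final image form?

1.85 cm

Lens 1: 1/d_i1 = 1/f₁ − 1/d_o1 = 1/(25.0) − 1/(86.0) = 0.02837, so d_i1 = 35.25 cm.
The intermediate image is 35.25 cm to the right of lens 1, which lies 2.050 cm to the right of lens 2 — a virtual object — so d_o2 = −2.050 cm.
Lens 2: 1/d_i2 = 1/f₂ − 1/d_o2 = 1/(19.0) − 1/(-2.050) = 0.5404, so d_i2 = 1.85 cm.
The final image is real, 1.85 cm to the right of lens 2 (overall magnification ≈ -0.37).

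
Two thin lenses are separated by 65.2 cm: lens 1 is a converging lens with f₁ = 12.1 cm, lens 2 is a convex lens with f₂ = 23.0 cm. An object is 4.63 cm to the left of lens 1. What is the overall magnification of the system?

Lens 1: 1/d_i1 = 1/(12.1) − 1/(4.63) = -0.1333, so d_i1 = -7.500 cm; m₁ = −d_i1/d_o1 = +1.620.
d_o2 = 65.2 − (-7.500) = 72.70 cm.
Lens 2: 1/d_i2 = 1/(23.0) − 1/(72.70) = 0.02972, so d_i2 = 33.64 cm; m₂ = −d_i2/d_o2 = -0.4628.
m = m₁·m₂ = (+1.620)(-0.4628) = -0.750.

m = -0.750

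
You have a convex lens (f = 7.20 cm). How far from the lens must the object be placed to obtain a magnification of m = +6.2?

6.04 cm

m = −d_i/d_o ⇒ d_i = −m·d_o.
1/f = 1/d_o + 1/d_i = 1/d_o − 1/(m·d_o) = (1 − 1/m)/d_o, so d_o = f(1 − 1/m) = (7.200)(1 − 1/(+6.2)) = 6.04 cm.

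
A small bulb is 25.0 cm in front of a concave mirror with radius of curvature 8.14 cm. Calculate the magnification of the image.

m = -0.194

f = R/2 = 8.14/2 = 4.070 cm.
1/d_i = 1/f − 1/d_o = 1/(4.070) − 1/(25.0) = 0.2057, so d_i = 4.861 cm.
m = −d_i/d_o = −(4.861)/(25.0) = -0.194.
The image is real, inverted and reduced, in front of the mirror.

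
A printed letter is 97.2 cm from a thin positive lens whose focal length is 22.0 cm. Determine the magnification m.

m = -0.293

1/d_i = 1/f − 1/d_o = 1/(22.00) − 1/(97.2) = 0.03517, so d_i = 28.44 cm.
m = −d_i/d_o = −(28.44)/(97.2) = -0.293.
The image is real, inverted and reduced, on the far side of the lens.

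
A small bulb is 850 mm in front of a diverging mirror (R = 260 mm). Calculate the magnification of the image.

f = R/2 = 260/2 = 130.0 mm; for a diverging mirror, f = -130.0 mm.
1/d_i = 1/f − 1/d_o = 1/(-130.0) − 1/(850) = -0.008869, so d_i = -112.8 mm.
m = −d_i/d_o = −(-112.8)/(850) = +0.133.
The image is virtual, upright and reduced, behind the mirror.

m = +0.133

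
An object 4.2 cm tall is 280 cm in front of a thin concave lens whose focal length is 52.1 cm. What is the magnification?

m = +0.157

For a concave lens, f = -52.1 cm.
1/d_i = 1/f − 1/d_o = 1/(-52.10) − 1/(280) = -0.02277, so d_i = -43.93 cm.
m = −d_i/d_o = −(-43.93)/(280) = +0.157.
The image is virtual, upright and reduced, on the same side as the object.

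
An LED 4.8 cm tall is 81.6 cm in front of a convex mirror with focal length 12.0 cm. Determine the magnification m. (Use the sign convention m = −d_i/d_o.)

For a convex mirror, f = -12.0 cm.
1/d_i = 1/f − 1/d_o = 1/(-12.00) − 1/(81.6) = -0.09559, so d_i = -10.46 cm.
m = −d_i/d_o = −(-10.46)/(81.6) = +0.128.
The image is virtual, upright and reduced, behind the mirror.

m = +0.128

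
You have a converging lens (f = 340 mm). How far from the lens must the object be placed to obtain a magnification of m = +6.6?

288 mm

m = −d_i/d_o ⇒ d_i = −m·d_o.
1/f = 1/d_o + 1/d_i = 1/d_o − 1/(m·d_o) = (1 − 1/m)/d_o, so d_o = f(1 − 1/m) = (340.0)(1 − 1/(+6.6)) = 288 mm.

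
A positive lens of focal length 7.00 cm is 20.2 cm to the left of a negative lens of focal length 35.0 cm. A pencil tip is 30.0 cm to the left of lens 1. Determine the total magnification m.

m = -0.231

Lens 1: 1/d_i1 = 1/(7.00) − 1/(30.0) = 0.1095, so d_i1 = 9.130 cm; m₁ = −d_i1/d_o1 = -0.3043.
d_o2 = 20.2 − (9.130) = 11.07 cm.
f₂ = −35.0 cm (diverging).
Lens 2: 1/d_i2 = 1/(-35.0) − 1/(11.07) = -0.1189, so d_i2 = -8.410 cm; m₂ = −d_i2/d_o2 = +0.7597.
m = m₁·m₂ = (-0.3043)(+0.7597) = -0.231.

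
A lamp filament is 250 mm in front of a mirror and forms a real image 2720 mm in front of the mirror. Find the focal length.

f = 229 mm (concave)

Real image ⇒ d_i = +2720 mm.
1/f = 1/d_o + 1/d_i = 1/(250) + 1/(2720) = 0.004368, so f = 229 mm.
Since f is positive, the mirror is concave.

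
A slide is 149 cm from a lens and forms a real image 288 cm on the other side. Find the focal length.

f = 98.2 cm (converging)

Real image ⇒ d_i = +288 cm.
1/f = 1/d_o + 1/d_i = 1/(149) + 1/(288) = 0.01018, so f = 98.2 cm.
Since f is positive, the lens is converging.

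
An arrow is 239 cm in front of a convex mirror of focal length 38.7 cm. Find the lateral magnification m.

m = +0.139

For a convex mirror, f = -38.7 cm.
1/d_i = 1/f − 1/d_o = 1/(-38.70) − 1/(239) = -0.03002, so d_i = -33.31 cm.
m = −d_i/d_o = −(-33.31)/(239) = +0.139.
The image is virtual, upright and reduced, behind the mirror.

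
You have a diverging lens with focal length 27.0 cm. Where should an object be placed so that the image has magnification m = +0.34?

For a diverging lens, f = -27.0 cm.
m = −d_i/d_o ⇒ d_i = −m·d_o.
1/f = 1/d_o + 1/d_i = 1/d_o − 1/(m·d_o) = (1 − 1/m)/d_o, so d_o = f(1 − 1/m) = (-27.00)(1 − 1/(+0.34)) = 52.4 cm.

52.4 cm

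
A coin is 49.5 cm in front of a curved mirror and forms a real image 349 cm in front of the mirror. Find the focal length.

Real image ⇒ d_i = +349 cm.
1/f = 1/d_o + 1/d_i = 1/(49.5) + 1/(349) = 0.02307, so f = 43.4 cm.
Since f is positive, the curved mirror is concave.

f = 43.4 cm (concave)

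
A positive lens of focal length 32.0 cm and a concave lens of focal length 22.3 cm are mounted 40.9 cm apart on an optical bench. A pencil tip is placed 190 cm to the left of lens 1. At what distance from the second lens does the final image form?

2.18 cm

Lens 1: 1/d_i1 = 1/f₁ − 1/d_o1 = 1/(32.0) − 1/(190) = 0.02599, so d_i1 = 38.48 cm.
The intermediate image is 38.48 cm to the right of lens 1, which is 40.9 − (38.48) = 2.420 cm to the left of lens 2, so d_o2 = +2.420 cm.
Lens 2 is diverging, so f₂ = −22.3 cm.
Lens 2: 1/d_i2 = 1/f₂ − 1/d_o2 = 1/(-22.3) − 1/(2.420) = -0.4581, so d_i2 = -2.18 cm.
The final image is virtual, 2.18 cm to the left of lens 2 (overall magnification ≈ -0.18).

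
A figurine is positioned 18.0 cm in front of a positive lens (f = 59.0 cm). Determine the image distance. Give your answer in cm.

25.9 cm

Thin-lens equation: 1/d_i = 1/f − 1/d_o = 1/(59.00) − 1/(18.0) = 0.01695 − 0.05556 = -0.03861, so d_i = -25.9 cm.
The image is virtual, upright and enlarged, on the same side as the object.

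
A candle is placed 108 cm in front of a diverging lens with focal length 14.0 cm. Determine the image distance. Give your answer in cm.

For a diverging lens, f = -14.0 cm.
Thin-lens equation: 1/q = 1/f − 1/p = 1/(-14.00) − 1/(108) = -0.07143 − 0.009259 = -0.08069, so q = -12.4 cm.
The image is virtual, upright and reduced, on the same side as the object.

12.4 cm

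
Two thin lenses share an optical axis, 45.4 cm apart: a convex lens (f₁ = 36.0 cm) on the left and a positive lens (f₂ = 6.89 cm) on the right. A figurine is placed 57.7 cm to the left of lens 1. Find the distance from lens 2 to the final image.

Lens 1: 1/d_i1 = 1/f₁ − 1/d_o1 = 1/(36.0) − 1/(57.7) = 0.01045, so d_i1 = 95.72 cm.
The intermediate image is 95.72 cm to the right of lens 1, which lies 50.32 cm to the right of lens 2 — a virtual object — so d_o2 = −50.32 cm.
Lens 2: 1/d_i2 = 1/f₂ − 1/d_o2 = 1/(6.89) − 1/(-50.32) = 0.1650, so d_i2 = 6.06 cm.
The final image is real, 6.06 cm to the right of lens 2 (overall magnification ≈ -0.20).

6.06 cm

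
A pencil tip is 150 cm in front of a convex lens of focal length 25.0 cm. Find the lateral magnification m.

1/d_i = 1/f − 1/d_o = 1/(25.00) − 1/(150) = 0.03333, so d_i = 30.00 cm.
m = −d_i/d_o = −(30.00)/(150) = -0.200.
The image is real, inverted and reduced, on the far side of the lens.

m = -0.200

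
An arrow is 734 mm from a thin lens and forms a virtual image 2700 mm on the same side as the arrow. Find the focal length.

Virtual image ⇒ d_i = −2700 mm.
1/f = 1/d_o + 1/d_i = 1/(734) + 1/(-2700) = 0.0009920, so f = 1010 mm.
Since f is positive, the thin lens is converging.

f = 1010 mm (converging)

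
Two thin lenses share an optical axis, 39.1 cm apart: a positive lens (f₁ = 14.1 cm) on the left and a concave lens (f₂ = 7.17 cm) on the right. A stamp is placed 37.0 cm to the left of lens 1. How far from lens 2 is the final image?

4.98 cm

Lens 1: 1/d_i1 = 1/f₁ − 1/d_o1 = 1/(14.1) − 1/(37.0) = 0.04389, so d_i1 = 22.78 cm.
The intermediate image is 22.78 cm to the right of lens 1, which is 39.1 − (22.78) = 16.32 cm to the left of lens 2, so d_o2 = +16.32 cm.
Lens 2 is diverging, so f₂ = −7.17 cm.
Lens 2: 1/d_i2 = 1/f₂ − 1/d_o2 = 1/(-7.17) − 1/(16.32) = -0.2007, so d_i2 = -4.98 cm.
The final image is virtual, 4.98 cm to the left of lens 2 (overall magnification ≈ -0.19).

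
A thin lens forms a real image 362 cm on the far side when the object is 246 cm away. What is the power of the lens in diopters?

d_i = +362 cm.
1/f = 1/d_o + 1/d_i = 1/(246) + 1/(362) = 0.006827 cm⁻¹.
f = 146.5 cm = 1.465 m, so P = 1/f = +0.683 D.

P = +0.683 D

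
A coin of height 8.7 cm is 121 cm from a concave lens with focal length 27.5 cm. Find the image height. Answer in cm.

For a concave lens, f = -27.5 cm.
1/d_i = 1/f − 1/d_o = 1/(-27.50) − 1/(121) = -0.04463, so d_i = -22.41 cm.
m = −d_i/d_o = +0.1852.
|h_i| = |m|·h_o = 0.1852 × 8.7 = 1.61 cm. The image is virtual, upright and reduced, on the same side as the object.

1.61 cm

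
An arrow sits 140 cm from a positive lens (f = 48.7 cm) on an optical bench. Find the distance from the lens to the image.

Thin-lens equation: 1/q = 1/f − 1/p = 1/(48.70) − 1/(140) = 0.02053 − 0.007143 = 0.01339, so q = 74.7 cm.
The image is real, inverted and reduced, on the far side of the lens.

74.7 cm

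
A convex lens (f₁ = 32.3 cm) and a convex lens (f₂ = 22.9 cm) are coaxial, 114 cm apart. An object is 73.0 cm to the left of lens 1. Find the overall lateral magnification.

m = +0.548

Lens 1: 1/d_i1 = 1/(32.3) − 1/(73.0) = 0.01726, so d_i1 = 57.93 cm; m₁ = −d_i1/d_o1 = -0.7936.
d_o2 = 114 − (57.93) = 56.07 cm.
Lens 2: 1/d_i2 = 1/(22.9) − 1/(56.07) = 0.02583, so d_i2 = 38.71 cm; m₂ = −d_i2/d_o2 = -0.6904.
m = m₁·m₂ = (-0.7936)(-0.6904) = +0.548.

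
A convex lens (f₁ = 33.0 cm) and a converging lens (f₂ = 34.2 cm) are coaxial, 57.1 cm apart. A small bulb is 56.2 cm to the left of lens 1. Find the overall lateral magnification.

m = -0.853

Lens 1: 1/d_i1 = 1/(33.0) − 1/(56.2) = 0.01251, so d_i1 = 79.94 cm; m₁ = −d_i1/d_o1 = -1.422.
d_o2 = 57.1 − (79.94) = -22.84 cm (virtual object).
Lens 2: 1/d_i2 = 1/(34.2) − 1/(-22.84) = 0.07302, so d_i2 = 13.69 cm; m₂ = −d_i2/d_o2 = +0.5996.
m = m₁·m₂ = (-1.422)(+0.5996) = -0.853.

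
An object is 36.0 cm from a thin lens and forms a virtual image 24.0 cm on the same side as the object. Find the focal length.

Virtual image ⇒ d_i = −24.0 cm.
1/f = 1/d_o + 1/d_i = 1/(36.0) + 1/(-24.0) = -0.01389, so f = -72.0 cm.
Since f is negative, the thin lens is diverging.

f = -72.0 cm (diverging)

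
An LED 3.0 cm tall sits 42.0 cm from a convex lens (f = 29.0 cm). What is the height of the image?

6.69 cm

1/d_i = 1/f − 1/d_o = 1/(29.00) − 1/(42.0) = 0.01067, so d_i = 93.69 cm.
m = −d_i/d_o = -2.231.
|h_i| = |m|·h_o = 2.231 × 3.0 = 6.69 cm. The image is real, inverted and enlarged, on the far side of the lens.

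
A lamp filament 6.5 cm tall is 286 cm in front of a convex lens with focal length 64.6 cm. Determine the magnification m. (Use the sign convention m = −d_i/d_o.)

1/d_i = 1/f − 1/d_o = 1/(64.60) − 1/(286) = 0.01198, so d_i = 83.45 cm.
m = −d_i/d_o = −(83.45)/(286) = -0.292.
The image is real, inverted and reduced, on the far side of the lens.

m = -0.292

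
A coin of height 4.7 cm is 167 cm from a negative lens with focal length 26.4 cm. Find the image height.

For a negative lens, f = -26.4 cm.
1/d_i = 1/f − 1/d_o = 1/(-26.40) − 1/(167) = -0.04387, so d_i = -22.80 cm.
m = −d_i/d_o = +0.1365.
|h_i| = |m|·h_o = 0.1365 × 4.7 = 0.642 cm. The image is virtual, upright and reduced, on the same side as the object.

0.642 cm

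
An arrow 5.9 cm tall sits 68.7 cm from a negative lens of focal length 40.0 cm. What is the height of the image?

For a negative lens, f = -40.0 cm.
1/d_i = 1/f − 1/d_o = 1/(-40.00) − 1/(68.7) = -0.03956, so d_i = -25.28 cm.
m = −d_i/d_o = +0.3680.
|h_i| = |m|·h_o = 0.3680 × 5.9 = 2.17 cm. The image is virtual, upright and reduced, on the same side as the object.

2.17 cm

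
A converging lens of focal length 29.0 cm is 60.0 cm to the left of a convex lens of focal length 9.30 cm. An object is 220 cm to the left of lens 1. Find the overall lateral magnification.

Lens 1: 1/d_i1 = 1/(29.0) − 1/(220) = 0.02994, so d_i1 = 33.40 cm; m₁ = −d_i1/d_o1 = -0.1518.
d_o2 = 60.0 − (33.40) = 26.60 cm.
Lens 2: 1/d_i2 = 1/(9.30) − 1/(26.60) = 0.06993, so d_i2 = 14.30 cm; m₂ = −d_i2/d_o2 = -0.5376.
m = m₁·m₂ = (-0.1518)(-0.5376) = +0.0816.

m = +0.0816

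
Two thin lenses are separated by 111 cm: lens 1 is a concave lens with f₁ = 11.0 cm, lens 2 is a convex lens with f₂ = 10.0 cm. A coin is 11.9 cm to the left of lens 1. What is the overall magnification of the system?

f₁ = −11.0 cm (diverging).
Lens 1: 1/d_i1 = 1/(-11.0) − 1/(11.9) = -0.1749, so d_i1 = -5.716 cm; m₁ = −d_i1/d_o1 = +0.4803.
d_o2 = 111 − (-5.716) = 116.7 cm.
Lens 2: 1/d_i2 = 1/(10.0) − 1/(116.7) = 0.09143, so d_i2 = 10.94 cm; m₂ = −d_i2/d_o2 = -0.09372.
m = m₁·m₂ = (+0.4803)(-0.09372) = -0.0450.

m = -0.0450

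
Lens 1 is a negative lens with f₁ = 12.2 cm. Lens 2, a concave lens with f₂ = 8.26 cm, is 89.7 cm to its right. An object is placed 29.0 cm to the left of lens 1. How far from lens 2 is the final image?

7.62 cm

Lens 1 is diverging, so f₁ = −12.2 cm.
Lens 1: 1/d_i1 = 1/f₁ − 1/d_o1 = 1/(-12.2) − 1/(29.0) = -0.1164, so d_i1 = -8.587 cm.
The intermediate image is 8.587 cm to the left of lens 1 (virtual), which is 89.7 − (-8.587) = 98.29 cm to the left of lens 2, so d_o2 = +98.29 cm.
Lens 2 is diverging, so f₂ = −8.26 cm.
Lens 2: 1/d_i2 = 1/f₂ − 1/d_o2 = 1/(-8.26) − 1/(98.29) = -0.1312, so d_i2 = -7.62 cm.
The final image is virtual, 7.62 cm to the left of lens 2 (overall magnification ≈ 0.023).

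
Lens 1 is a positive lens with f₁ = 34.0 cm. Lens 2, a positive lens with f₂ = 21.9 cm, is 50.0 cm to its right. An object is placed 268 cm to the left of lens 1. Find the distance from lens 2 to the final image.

22.3 cm

Lens 1: 1/d_i1 = 1/f₁ − 1/d_o1 = 1/(34.0) − 1/(268) = 0.02568, so d_i1 = 38.94 cm.
The intermediate image is 38.94 cm to the right of lens 1, which is 50.0 − (38.94) = 11.06 cm to the left of lens 2, so d_o2 = +11.06 cm.
Lens 2: 1/d_i2 = 1/f₂ − 1/d_o2 = 1/(21.9) − 1/(11.06) = -0.04475, so d_i2 = -22.3 cm.
The final image is virtual, 22.3 cm to the left of lens 2 (overall magnification ≈ -0.29).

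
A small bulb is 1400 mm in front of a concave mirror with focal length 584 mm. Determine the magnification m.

1/d_i = 1/f − 1/d_o = 1/(584.0) − 1/(1400) = 0.0009980, so d_i = 1002 mm.
m = −d_i/d_o = −(1002)/(1400) = -0.716.
The image is real, inverted and reduced, in front of the mirror.

m = -0.716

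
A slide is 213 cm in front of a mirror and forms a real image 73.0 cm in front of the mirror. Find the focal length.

f = 54.4 cm (concave)

Real image ⇒ d_i = +73.0 cm.
1/f = 1/d_o + 1/d_i = 1/(213) + 1/(73.0) = 0.01839, so f = 54.4 cm.
Since f is positive, the mirror is concave.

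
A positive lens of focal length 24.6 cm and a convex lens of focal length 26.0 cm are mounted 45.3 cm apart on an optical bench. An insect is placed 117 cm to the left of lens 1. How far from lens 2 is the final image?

31.0 cm

Lens 1: 1/d_i1 = 1/f₁ − 1/d_o1 = 1/(24.6) − 1/(117) = 0.03210, so d_i1 = 31.15 cm.
The intermediate image is 31.15 cm to the right of lens 1, which is 45.3 − (31.15) = 14.15 cm to the left of lens 2, so d_o2 = +14.15 cm.
Lens 2: 1/d_i2 = 1/f₂ − 1/d_o2 = 1/(26.0) − 1/(14.15) = -0.03221, so d_i2 = -31.0 cm.
The final image is virtual, 31.0 cm to the left of lens 2 (overall magnification ≈ -0.58).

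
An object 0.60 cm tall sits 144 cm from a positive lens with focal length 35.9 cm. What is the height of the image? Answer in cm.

1/d_i = 1/f − 1/d_o = 1/(35.90) − 1/(144) = 0.02091, so d_i = 47.82 cm.
m = −d_i/d_o = -0.3321.
|h_i| = |m|·h_o = 0.3321 × 0.60 = 0.199 cm. The image is real, inverted and reduced, on the far side of the lens.

0.199 cm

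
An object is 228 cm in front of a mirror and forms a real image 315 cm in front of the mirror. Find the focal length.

f = 132 cm (concave)

Real image ⇒ d_i = +315 cm.
1/f = 1/d_o + 1/d_i = 1/(228) + 1/(315) = 0.007561, so f = 132 cm.
Since f is positive, the mirror is concave.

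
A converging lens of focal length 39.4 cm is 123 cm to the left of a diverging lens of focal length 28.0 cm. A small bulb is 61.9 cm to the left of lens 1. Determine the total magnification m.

Lens 1: 1/d_i1 = 1/(39.4) − 1/(61.9) = 0.009226, so d_i1 = 108.4 cm; m₁ = −d_i1/d_o1 = -1.751.
d_o2 = 123 − (108.4) = 14.60 cm.
f₂ = −28.0 cm (diverging).
Lens 2: 1/d_i2 = 1/(-28.0) − 1/(14.60) = -0.1042, so d_i2 = -9.596 cm; m₂ = −d_i2/d_o2 = +0.6573.
m = m₁·m₂ = (-1.751)(+0.6573) = -1.15.

m = -1.15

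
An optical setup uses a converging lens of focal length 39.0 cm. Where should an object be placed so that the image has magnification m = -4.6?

m = −d_i/d_o ⇒ d_i = −m·d_o.
1/f = 1/d_o + 1/d_i = 1/d_o − 1/(m·d_o) = (1 − 1/m)/d_o, so d_o = f(1 − 1/m) = (39.00)(1 − 1/(-4.6)) = 47.5 cm.

47.5 cm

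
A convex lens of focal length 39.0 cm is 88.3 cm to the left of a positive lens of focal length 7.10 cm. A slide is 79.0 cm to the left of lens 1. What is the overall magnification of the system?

m = +1.66

Lens 1: 1/d_i1 = 1/(39.0) − 1/(79.0) = 0.01298, so d_i1 = 77.03 cm; m₁ = −d_i1/d_o1 = -0.9751.
d_o2 = 88.3 − (77.03) = 11.27 cm.
Lens 2: 1/d_i2 = 1/(7.10) − 1/(11.27) = 0.05211, so d_i2 = 19.19 cm; m₂ = −d_i2/d_o2 = -1.703.
m = m₁·m₂ = (-0.9751)(-1.703) = +1.66.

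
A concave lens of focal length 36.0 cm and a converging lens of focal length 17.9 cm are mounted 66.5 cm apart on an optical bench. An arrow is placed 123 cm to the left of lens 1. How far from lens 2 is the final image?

22.1 cm

Lens 1 is diverging, so f₁ = −36.0 cm.
Lens 1: 1/d_i1 = 1/f₁ − 1/d_o1 = 1/(-36.0) − 1/(123) = -0.03591, so d_i1 = -27.85 cm.
The intermediate image is 27.85 cm to the left of lens 1 (virtual), which is 66.5 − (-27.85) = 94.35 cm to the left of lens 2, so d_o2 = +94.35 cm.
Lens 2: 1/d_i2 = 1/f₂ − 1/d_o2 = 1/(17.9) − 1/(94.35) = 0.04527, so d_i2 = 22.1 cm.
The final image is real, 22.1 cm to the right of lens 2 (overall magnification ≈ -0.053).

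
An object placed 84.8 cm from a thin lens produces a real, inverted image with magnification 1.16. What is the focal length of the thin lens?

f = 45.5 cm (converging)

m = −d_i/d_o ⇒ d_i = −m·d_o = −(-1.16)·(84.8) = 98.37 cm.
1/f = 1/d_o + 1/d_i = 1/(84.8) + 1/(98.37) = 0.02196, so f = 45.5 cm.
Since f is positive, the thin lens is converging.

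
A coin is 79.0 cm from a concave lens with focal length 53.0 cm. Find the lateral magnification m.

m = +0.402

For a concave lens, f = -53.0 cm.
1/d_i = 1/f − 1/d_o = 1/(-53.00) − 1/(79.0) = -0.03153, so d_i = -31.72 cm.
m = −d_i/d_o = −(-31.72)/(79.0) = +0.402.
The image is virtual, upright and reduced, on the same side as the object.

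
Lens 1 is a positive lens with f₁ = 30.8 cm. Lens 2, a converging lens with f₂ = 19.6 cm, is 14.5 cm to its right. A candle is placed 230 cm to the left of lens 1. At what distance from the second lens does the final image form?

10.2 cm

Lens 1: 1/d_i1 = 1/f₁ − 1/d_o1 = 1/(30.8) − 1/(230) = 0.02812, so d_i1 = 35.56 cm.
The intermediate image is 35.56 cm to the right of lens 1, which lies 21.06 cm to the right of lens 2 — a virtual object — so d_o2 = −21.06 cm.
Lens 2: 1/d_i2 = 1/f₂ − 1/d_o2 = 1/(19.6) − 1/(-21.06) = 0.09850, so d_i2 = 10.2 cm.
The final image is real, 10.2 cm to the right of lens 2 (overall magnification ≈ -0.075).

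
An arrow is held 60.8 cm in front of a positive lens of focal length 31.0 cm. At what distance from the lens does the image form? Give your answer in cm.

63.2 cm

Lens equation: 1/d_i = 1/f − 1/d_o = 1/(31.00) − 1/(60.8) = 0.03226 − 0.01645 = 0.01581, so d_i = 63.2 cm.
The image is real, inverted and enlarged, on the far side of the lens.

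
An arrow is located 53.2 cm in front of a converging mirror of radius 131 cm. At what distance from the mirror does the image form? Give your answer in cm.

283 cm

f = R/2 = 131/2 = 65.50 cm.
Mirror equation: 1/q = 1/f − 1/p = 1/(65.50) − 1/(53.2) = 0.01527 − 0.01880 = -0.003530, so q = -283 cm.
The image is virtual, upright and enlarged, behind the mirror.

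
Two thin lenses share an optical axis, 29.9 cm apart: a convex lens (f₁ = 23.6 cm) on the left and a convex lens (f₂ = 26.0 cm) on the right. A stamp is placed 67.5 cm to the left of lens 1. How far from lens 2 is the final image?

5.13 cm

Lens 1: 1/d_i1 = 1/f₁ − 1/d_o1 = 1/(23.6) − 1/(67.5) = 0.02756, so d_i1 = 36.29 cm.
The intermediate image is 36.29 cm to the right of lens 1, which lies 6.390 cm to the right of lens 2 — a virtual object — so d_o2 = −6.390 cm.
Lens 2: 1/d_i2 = 1/f₂ − 1/d_o2 = 1/(26.0) − 1/(-6.390) = 0.1950, so d_i2 = 5.13 cm.
The final image is real, 5.13 cm to the right of lens 2 (overall magnification ≈ -0.43).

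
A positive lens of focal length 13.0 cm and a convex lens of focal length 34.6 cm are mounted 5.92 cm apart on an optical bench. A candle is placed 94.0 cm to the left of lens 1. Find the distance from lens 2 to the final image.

Lens 1: 1/d_i1 = 1/f₁ − 1/d_o1 = 1/(13.0) − 1/(94.0) = 0.06628, so d_i1 = 15.09 cm.
The intermediate image is 15.09 cm to the right of lens 1, which lies 9.170 cm to the right of lens 2 — a virtual object — so d_o2 = −9.170 cm.
Lens 2: 1/d_i2 = 1/f₂ − 1/d_o2 = 1/(34.6) − 1/(-9.170) = 0.1380, so d_i2 = 7.25 cm.
The final image is real, 7.25 cm to the right of lens 2 (overall magnification ≈ -0.13).

7.25 cm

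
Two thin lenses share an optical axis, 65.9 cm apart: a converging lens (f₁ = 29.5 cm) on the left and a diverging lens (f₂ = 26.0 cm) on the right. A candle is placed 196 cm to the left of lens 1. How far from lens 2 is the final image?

Lens 1: 1/d_i1 = 1/f₁ − 1/d_o1 = 1/(29.5) − 1/(196) = 0.02880, so d_i1 = 34.73 cm.
The intermediate image is 34.73 cm to the right of lens 1, which is 65.9 − (34.73) = 31.17 cm to the left of lens 2, so d_o2 = +31.17 cm.
Lens 2 is diverging, so f₂ = −26.0 cm.
Lens 2: 1/d_i2 = 1/f₂ − 1/d_o2 = 1/(-26.0) − 1/(31.17) = -0.07054, so d_i2 = -14.2 cm.
The final image is virtual, 14.2 cm to the left of lens 2 (overall magnification ≈ -0.081).

14.2 cm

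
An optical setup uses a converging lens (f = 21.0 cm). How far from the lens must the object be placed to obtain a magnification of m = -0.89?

m = −d_i/d_o ⇒ d_i = −m·d_o.
1/f = 1/d_o + 1/d_i = 1/d_o − 1/(m·d_o) = (1 − 1/m)/d_o, so d_o = f(1 − 1/m) = (21.00)(1 − 1/(-0.89)) = 44.6 cm.

44.6 cm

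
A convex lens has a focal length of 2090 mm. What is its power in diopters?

f = 209 cm = 2.09 m.
P = 1/f = 1/(2.09 m) = +0.478 D.

P = +0.478 D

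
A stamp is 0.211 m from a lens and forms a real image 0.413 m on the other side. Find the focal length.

Real image ⇒ d_i = +0.413 m.
1/f = 1/d_o + 1/d_i = 1/(0.211) + 1/(0.413) = 7.161, so f = 0.140 m.
Since f is positive, the lens is converging.

f = 0.140 m (converging)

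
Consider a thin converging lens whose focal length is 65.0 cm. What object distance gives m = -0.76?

m = −d_i/d_o ⇒ d_i = −m·d_o.
1/f = 1/d_o + 1/d_i = 1/d_o − 1/(m·d_o) = (1 − 1/m)/d_o, so d_o = f(1 − 1/m) = (65.00)(1 − 1/(-0.76)) = 151 cm.

151 cm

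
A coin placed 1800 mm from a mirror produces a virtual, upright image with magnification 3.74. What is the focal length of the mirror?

f = 2460 mm (concave)

m = −d_i/d_o ⇒ d_i = −m·d_o = −(+3.74)·(1800) = -6732 mm.
1/f = 1/d_o + 1/d_i = 1/(1800) + 1/(-6732) = 0.0004070, so f = 2460 mm.
Since f is positive, the mirror is concave.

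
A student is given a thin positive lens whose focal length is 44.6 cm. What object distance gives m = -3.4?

57.7 cm

m = −d_i/d_o ⇒ d_i = −m·d_o.
1/f = 1/d_o + 1/d_i = 1/d_o − 1/(m·d_o) = (1 − 1/m)/d_o, so d_o = f(1 − 1/m) = (44.60)(1 − 1/(-3.4)) = 57.7 cm.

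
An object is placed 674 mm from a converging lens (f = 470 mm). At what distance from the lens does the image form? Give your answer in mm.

1550 mm

Thin-lens equation: 1/d_i = 1/f − 1/d_o = 1/(470.0) − 1/(674) = 0.002128 − 0.001484 = 0.0006440, so d_i = 1550 mm.
The image is real, inverted and enlarged, on the far side of the lens.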